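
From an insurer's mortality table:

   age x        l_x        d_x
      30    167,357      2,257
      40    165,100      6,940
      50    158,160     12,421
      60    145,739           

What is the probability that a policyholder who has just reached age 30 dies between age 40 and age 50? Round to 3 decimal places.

0.041

This is the probability of reaching 40 but not 50, conditional on being alive at 30: (l_40 − l_50) / l_30.
= (165,100 − 158,160) / 167,357 = 6,940 / 167,357 = 0.041468.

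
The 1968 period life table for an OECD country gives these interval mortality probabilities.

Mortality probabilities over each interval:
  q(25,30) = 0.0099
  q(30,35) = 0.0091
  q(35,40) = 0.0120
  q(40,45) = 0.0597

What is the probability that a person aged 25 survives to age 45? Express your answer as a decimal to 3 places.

The overall survival probability is (1 − 0.0099) × (1 − 0.0091) × (1 − 0.0120) × (1 − 0.0597).
= 0.9901 × 0.9909 × 0.9880 × 0.9403 = 0.911449.

0.911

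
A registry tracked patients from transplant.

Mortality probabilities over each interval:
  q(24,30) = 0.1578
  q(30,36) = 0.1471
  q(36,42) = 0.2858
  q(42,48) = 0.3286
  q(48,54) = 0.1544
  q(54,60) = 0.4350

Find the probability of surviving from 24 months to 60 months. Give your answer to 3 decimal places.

0.165

Chaining the interval survival probabilities: (1 − 0.1578) × (1 − 0.1471) × (1 − 0.2858) × (1 − 0.3286) × (1 − 0.1544) × (1 − 0.4350).
= 0.8422 × 0.8529 × 0.7142 × 0.6714 × 0.8456 × 0.5650 = 0.164561.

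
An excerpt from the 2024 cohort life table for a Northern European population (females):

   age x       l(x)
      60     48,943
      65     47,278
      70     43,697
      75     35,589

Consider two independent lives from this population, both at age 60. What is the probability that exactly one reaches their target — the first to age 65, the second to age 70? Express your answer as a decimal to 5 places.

0.13391

p₁ = l(65)/l(60) = 47,278/48,943 = 0.965981; p₂ = l(70)/l(60) = 43,697/48,943 = 0.892814.
P(exactly one) = p₁(1−p₂) + (1−p₁)p₂ = 0.103540 + 0.030373 = 0.133912.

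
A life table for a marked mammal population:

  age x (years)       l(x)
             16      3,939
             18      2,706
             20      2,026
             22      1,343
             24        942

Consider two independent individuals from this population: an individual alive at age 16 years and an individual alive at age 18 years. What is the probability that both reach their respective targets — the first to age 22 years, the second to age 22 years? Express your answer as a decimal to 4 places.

p₁ = l(22)/l(16) = 1,343/3,939 = 0.340949; p₂ = l(22)/l(18) = 1,343/2,706 = 0.496305.
P(both) = p₁ × p₂ = 0.340949 × 0.496305 = 0.169215.

0.1692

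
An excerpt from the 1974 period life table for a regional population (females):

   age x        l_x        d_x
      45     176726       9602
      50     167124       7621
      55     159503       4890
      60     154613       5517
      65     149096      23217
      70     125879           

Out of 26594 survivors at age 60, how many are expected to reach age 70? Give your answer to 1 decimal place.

21651.6

The relevant probability is 125879/154613 = 0.814155.
Expected number = 26594 × 0.814155 = 21651.6.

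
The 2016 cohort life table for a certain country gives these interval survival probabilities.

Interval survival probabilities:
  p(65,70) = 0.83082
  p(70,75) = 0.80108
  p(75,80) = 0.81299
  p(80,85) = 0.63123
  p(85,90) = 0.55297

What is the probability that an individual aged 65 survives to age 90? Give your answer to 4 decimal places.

0.1889

Chaining the interval survival probabilities: 0.83082 × 0.80108 × 0.81299 × 0.63123 × 0.55297.
= 0.188868.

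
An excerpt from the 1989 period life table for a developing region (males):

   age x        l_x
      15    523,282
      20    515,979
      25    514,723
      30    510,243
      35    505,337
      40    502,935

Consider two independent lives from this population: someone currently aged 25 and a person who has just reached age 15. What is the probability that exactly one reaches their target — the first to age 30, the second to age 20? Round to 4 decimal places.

0.0224

p₁ = l_30/l_25 = 510,243/514,723 = 0.991296; p₂ = l_20/l_15 = 515,979/523,282 = 0.986044.
P(exactly one) = p₁(1−p₂) + (1−p₁)p₂ = 0.013835 + 0.008583 = 0.022417.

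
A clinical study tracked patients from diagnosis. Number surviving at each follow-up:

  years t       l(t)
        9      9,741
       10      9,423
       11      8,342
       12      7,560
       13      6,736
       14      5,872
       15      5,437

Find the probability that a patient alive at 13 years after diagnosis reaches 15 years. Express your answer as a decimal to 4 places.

The conditional survival probability is l(15)/l(13) = 5,437/6,736 = 0.807156.

0.8072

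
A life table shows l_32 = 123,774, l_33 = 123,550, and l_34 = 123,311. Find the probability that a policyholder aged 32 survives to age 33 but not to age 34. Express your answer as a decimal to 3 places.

We want 1|1q32 = (l_33 − l_34)/l_32.
This is the probability of reaching 33 but not 34, conditional on being alive at 32: (l_33 − l_34) / l_32.
= (123,550 − 123,311) / 123,774 = 239 / 123,774 = 0.001931.

0.002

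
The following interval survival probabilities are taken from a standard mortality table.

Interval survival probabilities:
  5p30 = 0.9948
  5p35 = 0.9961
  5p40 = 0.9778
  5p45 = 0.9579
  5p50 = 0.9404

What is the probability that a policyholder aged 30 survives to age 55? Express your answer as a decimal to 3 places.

0.873

Survival from 30 to 55 is the product of surviving each interval: 0.9948 × 0.9961 × 0.9778 × 0.9579 × 0.9404.
= 0.872814.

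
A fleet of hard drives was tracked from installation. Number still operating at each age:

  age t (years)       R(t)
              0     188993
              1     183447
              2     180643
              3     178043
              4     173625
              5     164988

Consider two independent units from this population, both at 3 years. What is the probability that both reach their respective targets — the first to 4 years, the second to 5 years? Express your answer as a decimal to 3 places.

0.904

p₁ = R(4)/R(3) = 173625/178043 = 0.975186; p₂ = R(5)/R(3) = 164988/178043 = 0.926675.
P(both) = p₁ × p₂ = 0.975186 × 0.926675 = 0.903680.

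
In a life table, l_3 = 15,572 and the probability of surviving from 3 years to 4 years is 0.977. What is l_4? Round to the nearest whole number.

l_4 = l_3 × p = 15,572 × 0.977 = 15214.

15214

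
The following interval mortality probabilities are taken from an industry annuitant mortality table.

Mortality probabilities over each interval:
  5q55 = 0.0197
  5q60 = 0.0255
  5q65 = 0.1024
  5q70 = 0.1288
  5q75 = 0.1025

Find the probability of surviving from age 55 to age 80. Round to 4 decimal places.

0.6705

Chaining the interval survival probabilities: (1 − 0.0197) × (1 − 0.0255) × (1 − 0.1024) × (1 − 0.1288) × (1 − 0.1025).
= 0.9803 × 0.9745 × 0.8976 × 0.8712 × 0.8975 = 0.670465.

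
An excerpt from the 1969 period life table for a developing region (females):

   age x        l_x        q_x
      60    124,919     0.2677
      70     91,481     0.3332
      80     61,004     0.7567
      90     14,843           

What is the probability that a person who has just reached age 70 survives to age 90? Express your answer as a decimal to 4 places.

We want 20p70 = l_90/l_70.
The conditional survival probability is l_90/l_70 = 14,843/91,481 = 0.162252.

0.1623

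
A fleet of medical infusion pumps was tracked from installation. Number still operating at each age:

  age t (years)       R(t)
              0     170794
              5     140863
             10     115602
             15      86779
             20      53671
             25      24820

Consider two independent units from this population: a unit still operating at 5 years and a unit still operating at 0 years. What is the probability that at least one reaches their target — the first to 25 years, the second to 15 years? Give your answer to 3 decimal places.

p₁ = R(25)/R(5) = 24820/140863 = 0.176200; p₂ = R(15)/R(0) = 86779/170794 = 0.508092.
P(at least one) = 1 − (1−p₁)(1−p₂) = 1 − 0.823800 × 0.491908 = 0.594766.

0.595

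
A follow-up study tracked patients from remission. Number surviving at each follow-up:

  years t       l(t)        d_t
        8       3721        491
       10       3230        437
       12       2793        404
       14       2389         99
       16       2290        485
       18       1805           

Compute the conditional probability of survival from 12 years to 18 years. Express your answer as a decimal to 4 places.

The conditional survival probability is l(18)/l(12) = 1805/2793 = 0.646259.

0.6463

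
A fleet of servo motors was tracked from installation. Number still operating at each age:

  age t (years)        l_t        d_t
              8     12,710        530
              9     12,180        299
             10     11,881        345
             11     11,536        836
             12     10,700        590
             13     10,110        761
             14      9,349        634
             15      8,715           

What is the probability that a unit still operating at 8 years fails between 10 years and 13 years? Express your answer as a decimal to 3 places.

This is the probability of reaching 10 but not 13, conditional on being operational at 8: (l_10 − l_13) / l_8.
= (11,881 − 10,110) / 12,710 = 1,771 / 12,710 = 0.139339.

0.139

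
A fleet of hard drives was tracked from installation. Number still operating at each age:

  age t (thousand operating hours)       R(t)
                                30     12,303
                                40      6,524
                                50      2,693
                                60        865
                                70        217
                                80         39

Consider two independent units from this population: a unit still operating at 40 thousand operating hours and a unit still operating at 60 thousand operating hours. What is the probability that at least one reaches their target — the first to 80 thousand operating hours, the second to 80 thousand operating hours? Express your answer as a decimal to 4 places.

p₁ = R(80)/R(40) = 39/6,524 = 0.005978; p₂ = R(80)/R(60) = 39/865 = 0.045087.
P(at least one) = 1 − (1−p₁)(1−p₂) = 1 − 0.994022 × 0.954913 = 0.050795.

0.0508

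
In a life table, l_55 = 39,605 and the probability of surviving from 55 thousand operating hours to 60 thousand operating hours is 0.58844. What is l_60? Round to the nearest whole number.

23305

l_60 = l_55 × p = 39,605 × 0.58844 = 23305.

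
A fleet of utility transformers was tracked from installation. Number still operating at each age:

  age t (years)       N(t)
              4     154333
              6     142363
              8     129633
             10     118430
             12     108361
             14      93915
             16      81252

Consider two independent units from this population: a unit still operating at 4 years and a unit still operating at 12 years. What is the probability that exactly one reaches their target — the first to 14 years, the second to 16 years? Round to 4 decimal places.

0.4458

p₁ = N(14)/N(4) = 93915/154333 = 0.608522; p₂ = N(16)/N(12) = 81252/108361 = 0.749827.
P(exactly one) = p₁(1−p₂) + (1−p₁)p₂ = 0.152236 + 0.293541 = 0.445777.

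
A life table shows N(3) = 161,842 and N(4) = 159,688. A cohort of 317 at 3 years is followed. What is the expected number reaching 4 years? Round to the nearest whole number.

The relevant probability is 159,688/161,842 = 0.986691.
Expected number = 317 × 0.986691 = 313.

313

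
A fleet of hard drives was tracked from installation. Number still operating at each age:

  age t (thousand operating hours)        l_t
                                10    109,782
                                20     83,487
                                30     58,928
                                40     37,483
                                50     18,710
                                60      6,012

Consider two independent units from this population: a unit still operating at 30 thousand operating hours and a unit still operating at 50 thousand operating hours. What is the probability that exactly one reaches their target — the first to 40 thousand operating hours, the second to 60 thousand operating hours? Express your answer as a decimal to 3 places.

0.549

p₁ = l_40/l_30 = 37,483/58,928 = 0.636081; p₂ = l_60/l_50 = 6,012/18,710 = 0.321325.
P(exactly one) = p₁(1−p₂) + (1−p₁)p₂ = 0.431692 + 0.116936 = 0.548629.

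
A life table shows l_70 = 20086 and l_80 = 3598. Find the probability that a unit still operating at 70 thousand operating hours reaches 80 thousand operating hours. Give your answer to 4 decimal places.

The conditional survival probability is l_80/l_70 = 3598/20086 = 0.179130.

0.1791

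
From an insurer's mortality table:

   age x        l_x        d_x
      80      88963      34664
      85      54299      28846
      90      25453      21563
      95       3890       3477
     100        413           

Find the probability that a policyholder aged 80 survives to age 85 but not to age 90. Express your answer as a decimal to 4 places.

We want 5|5q80 = (l_85 − l_90)/l_80.
This is the probability of reaching 85 but not 90, conditional on being alive at 80: (l_85 − l_90) / l_80.
= (54299 − 25453) / 88963 = 28846 / 88963 = 0.324247.

0.3242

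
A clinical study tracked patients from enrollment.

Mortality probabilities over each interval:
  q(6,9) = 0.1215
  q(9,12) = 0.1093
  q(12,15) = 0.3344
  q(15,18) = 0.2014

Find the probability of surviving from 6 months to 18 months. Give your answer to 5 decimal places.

0.41593

Chaining the interval survival probabilities: (1 − 0.1215) × (1 − 0.1093) × (1 − 0.3344) × (1 − 0.2014).
= 0.8785 × 0.8907 × 0.6656 × 0.7986 = 0.415926.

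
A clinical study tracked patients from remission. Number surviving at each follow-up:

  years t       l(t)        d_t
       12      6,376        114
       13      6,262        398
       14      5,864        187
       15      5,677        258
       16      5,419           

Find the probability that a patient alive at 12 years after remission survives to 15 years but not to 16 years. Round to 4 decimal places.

0.0405

This is the probability of reaching 15 but not 16, conditional on being alive at 12: (l(15) − l(16)) / l(12).
= (5,677 − 5,419) / 6,376 = 258 / 6,376 = 0.040464.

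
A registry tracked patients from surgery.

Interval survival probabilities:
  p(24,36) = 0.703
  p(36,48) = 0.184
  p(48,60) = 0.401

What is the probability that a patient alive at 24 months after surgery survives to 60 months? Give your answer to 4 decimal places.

0.0519

Survival from 24 to 60 is the product of surviving each interval: 0.703 × 0.184 × 0.401.
= 0.051870.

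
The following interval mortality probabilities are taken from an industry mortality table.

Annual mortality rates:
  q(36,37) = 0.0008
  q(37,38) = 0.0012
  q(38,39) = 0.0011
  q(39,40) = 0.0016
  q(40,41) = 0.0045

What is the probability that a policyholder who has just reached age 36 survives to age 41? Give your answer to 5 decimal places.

The overall survival probability is (1 − 0.0008) × (1 − 0.0012) × (1 − 0.0011) × (1 − 0.0016) × (1 − 0.0045).
= 0.9992 × 0.9988 × 0.9989 × 0.9984 × 0.9955 = 0.990829.

0.99083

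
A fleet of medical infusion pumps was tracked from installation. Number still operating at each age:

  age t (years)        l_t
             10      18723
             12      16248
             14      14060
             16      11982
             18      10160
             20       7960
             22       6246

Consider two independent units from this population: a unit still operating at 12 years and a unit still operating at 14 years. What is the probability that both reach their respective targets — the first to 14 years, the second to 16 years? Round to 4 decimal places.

p₁ = l_14/l_12 = 14060/16248 = 0.865337; p₂ = l_16/l_14 = 11982/14060 = 0.852205.
P(both) = p₁ × p₂ = 0.865337 × 0.852205 = 0.737445.

0.7374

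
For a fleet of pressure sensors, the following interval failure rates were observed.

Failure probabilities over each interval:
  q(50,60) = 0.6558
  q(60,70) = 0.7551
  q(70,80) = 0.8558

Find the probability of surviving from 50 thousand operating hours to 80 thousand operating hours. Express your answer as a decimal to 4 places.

P(survive 50→80) = (1 − 0.6558) × (1 − 0.7551) × (1 − 0.8558).
= 0.3442 × 0.2449 × 0.1442 = 0.012155.

0.0122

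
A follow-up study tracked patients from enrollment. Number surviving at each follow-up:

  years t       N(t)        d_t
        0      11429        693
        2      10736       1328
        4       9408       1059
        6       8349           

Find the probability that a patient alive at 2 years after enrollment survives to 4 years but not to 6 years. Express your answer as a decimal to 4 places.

This is the probability of reaching 4 but not 6, conditional on being alive at 2: (N(4) − N(6)) / N(2).
= (9408 − 8349) / 10736 = 1059 / 10736 = 0.098640.

0.0986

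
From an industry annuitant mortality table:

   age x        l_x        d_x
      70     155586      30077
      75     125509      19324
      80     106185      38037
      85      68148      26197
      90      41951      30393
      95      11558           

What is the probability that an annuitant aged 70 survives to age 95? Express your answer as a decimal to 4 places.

We want 25p70 = l_95/l_70.
The conditional survival probability is l_95/l_70 = 11558/155586 = 0.074287.

0.0743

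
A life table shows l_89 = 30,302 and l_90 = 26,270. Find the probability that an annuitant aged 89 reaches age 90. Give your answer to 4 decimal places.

0.8669

We want 1p89 = l_90/l_89.
The conditional survival probability is l_90/l_89 = 26,270/30,302 = 0.866939.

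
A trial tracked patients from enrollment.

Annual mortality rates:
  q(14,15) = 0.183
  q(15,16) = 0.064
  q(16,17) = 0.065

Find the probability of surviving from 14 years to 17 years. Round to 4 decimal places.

Survival from 14 to 17 is the product of surviving each interval: (1 − 0.183) × (1 − 0.064) × (1 − 0.065).
= 0.817 × 0.936 × 0.935 = 0.715006.

0.7150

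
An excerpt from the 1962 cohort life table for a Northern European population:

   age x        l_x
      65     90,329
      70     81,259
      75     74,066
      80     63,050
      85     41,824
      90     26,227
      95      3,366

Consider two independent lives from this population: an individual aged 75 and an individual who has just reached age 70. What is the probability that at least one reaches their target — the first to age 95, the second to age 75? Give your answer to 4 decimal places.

0.9155

p₁ = l_95/l_75 = 3,366/74,066 = 0.045446; p₂ = l_75/l_70 = 74,066/81,259 = 0.911481.
P(at least one) = 1 − (1−p₁)(1−p₂) = 1 − 0.954554 × 0.088519 = 0.915504.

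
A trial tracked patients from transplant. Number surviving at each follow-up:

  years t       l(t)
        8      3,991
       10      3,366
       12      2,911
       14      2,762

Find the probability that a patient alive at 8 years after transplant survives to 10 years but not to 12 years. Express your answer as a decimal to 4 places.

This is the probability of reaching 10 but not 12, conditional on being alive at 8: (l(10) − l(12)) / l(8).
= (3,366 − 2,911) / 3,991 = 455 / 3,991 = 0.114007.

0.1140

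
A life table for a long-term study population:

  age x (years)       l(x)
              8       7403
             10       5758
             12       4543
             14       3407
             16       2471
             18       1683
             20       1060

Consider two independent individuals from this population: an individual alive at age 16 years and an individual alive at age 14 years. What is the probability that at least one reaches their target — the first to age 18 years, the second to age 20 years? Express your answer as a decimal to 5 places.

p₁ = l(18)/l(16) = 1683/2471 = 0.681101; p₂ = l(20)/l(14) = 1060/3407 = 0.311124.
P(at least one) = 1 − (1−p₁)(1−p₂) = 1 − 0.318899 × 0.688876 = 0.780318.

0.78032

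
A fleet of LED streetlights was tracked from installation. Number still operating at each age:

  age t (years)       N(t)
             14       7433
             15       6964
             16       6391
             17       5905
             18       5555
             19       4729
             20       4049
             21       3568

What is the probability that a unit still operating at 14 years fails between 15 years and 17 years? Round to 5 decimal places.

0.14247

This is the probability of reaching 15 but not 17, conditional on being operational at 14: (N(15) − N(17)) / N(14).
= (6964 − 5905) / 7433 = 1059 / 7433 = 0.142473.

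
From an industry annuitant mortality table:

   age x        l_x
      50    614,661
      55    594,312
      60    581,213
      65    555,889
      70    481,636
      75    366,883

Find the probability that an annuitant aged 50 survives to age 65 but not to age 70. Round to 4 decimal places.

0.1208

We want 15|5q50 = (l_65 − l_70)/l_50.
This is the probability of reaching 65 but not 70, conditional on being alive at 50: (l_65 − l_70) / l_50.
= (555,889 − 481,636) / 614,661 = 74,253 / 614,661 = 0.120803.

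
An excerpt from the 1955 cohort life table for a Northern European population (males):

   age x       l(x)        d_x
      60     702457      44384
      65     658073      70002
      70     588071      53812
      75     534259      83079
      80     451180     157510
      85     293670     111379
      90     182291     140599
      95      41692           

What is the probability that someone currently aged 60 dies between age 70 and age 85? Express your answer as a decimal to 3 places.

This is the probability of reaching 70 but not 85, conditional on being alive at 60: (l(70) − l(85)) / l(60).
= (588071 − 293670) / 702457 = 294401 / 702457 = 0.419102.

0.419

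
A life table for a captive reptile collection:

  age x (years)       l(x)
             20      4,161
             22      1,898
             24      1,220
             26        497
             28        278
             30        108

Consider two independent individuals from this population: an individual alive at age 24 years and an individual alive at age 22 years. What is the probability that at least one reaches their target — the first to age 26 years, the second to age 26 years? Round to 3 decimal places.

p₁ = l(26)/l(24) = 497/1,220 = 0.407377; p₂ = l(26)/l(22) = 497/1,898 = 0.261855.
P(at least one) = 1 − (1−p₁)(1−p₂) = 1 − 0.592623 × 0.738145 = 0.562558.

0.563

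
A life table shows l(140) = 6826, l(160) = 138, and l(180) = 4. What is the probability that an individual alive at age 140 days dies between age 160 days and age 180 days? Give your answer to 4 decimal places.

0.0196

This is the probability of reaching 160 but not 180, conditional on being alive at 140: (l(160) − l(180)) / l(140).
= (138 − 4) / 6826 = 134 / 6826 = 0.019631.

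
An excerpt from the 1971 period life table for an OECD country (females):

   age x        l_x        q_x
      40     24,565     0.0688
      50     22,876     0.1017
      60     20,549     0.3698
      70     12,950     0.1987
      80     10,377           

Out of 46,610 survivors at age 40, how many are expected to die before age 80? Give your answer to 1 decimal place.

The relevant probability is 1 − 10,377/24,565 = 0.577570.
Expected number = 46,610 × 0.577570 = 26920.5.

26920.5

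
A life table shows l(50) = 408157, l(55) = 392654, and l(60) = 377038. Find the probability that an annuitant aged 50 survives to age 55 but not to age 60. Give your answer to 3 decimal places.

This is the probability of reaching 55 but not 60, conditional on being alive at 50: (l(55) − l(60)) / l(50).
= (392654 − 377038) / 408157 = 15616 / 408157 = 0.038260.

0.038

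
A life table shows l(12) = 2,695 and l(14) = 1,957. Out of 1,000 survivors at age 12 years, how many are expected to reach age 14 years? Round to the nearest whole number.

726

The relevant probability is 1,957/2,695 = 0.726160.
Expected number = 1,000 × 0.726160 = 726.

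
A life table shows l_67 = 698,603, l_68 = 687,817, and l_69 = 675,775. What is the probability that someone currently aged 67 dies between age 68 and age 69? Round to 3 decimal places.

We want 1|1q67 = (l_68 − l_69)/l_67.
This is the probability of reaching 68 but not 69, conditional on being alive at 67: (l_68 − l_69) / l_67.
= (687,817 − 675,775) / 698,603 = 12,042 / 698,603 = 0.017237.

0.017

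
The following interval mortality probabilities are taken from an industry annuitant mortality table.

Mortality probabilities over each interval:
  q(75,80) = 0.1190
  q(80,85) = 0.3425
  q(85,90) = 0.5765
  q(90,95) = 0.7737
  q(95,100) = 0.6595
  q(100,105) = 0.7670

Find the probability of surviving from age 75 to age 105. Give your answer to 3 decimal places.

0.004

P(survive 75→105) = (1 − 0.1190) × (1 − 0.3425) × (1 − 0.5765) × (1 − 0.7737) × (1 − 0.6595) × (1 − 0.7670).
= 0.8810 × 0.6575 × 0.4235 × 0.2263 × 0.3405 × 0.2330 = 0.004404.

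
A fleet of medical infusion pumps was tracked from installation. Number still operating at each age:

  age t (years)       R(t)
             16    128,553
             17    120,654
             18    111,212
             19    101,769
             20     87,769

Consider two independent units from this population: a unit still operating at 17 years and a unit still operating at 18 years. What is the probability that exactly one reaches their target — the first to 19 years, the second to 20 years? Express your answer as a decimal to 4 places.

0.3013

p₁ = R(19)/R(17) = 101,769/120,654 = 0.843478; p₂ = R(20)/R(18) = 87,769/111,212 = 0.789204.
P(exactly one) = p₁(1−p₂) + (1−p₁)p₂ = 0.177802 + 0.123528 = 0.301330.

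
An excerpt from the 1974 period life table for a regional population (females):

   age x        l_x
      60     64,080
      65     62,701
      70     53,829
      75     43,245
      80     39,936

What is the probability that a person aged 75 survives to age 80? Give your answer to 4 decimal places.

We want 5p75 = l_80/l_75.
The conditional survival probability is l_80/l_75 = 39,936/43,245 = 0.923482.

0.9235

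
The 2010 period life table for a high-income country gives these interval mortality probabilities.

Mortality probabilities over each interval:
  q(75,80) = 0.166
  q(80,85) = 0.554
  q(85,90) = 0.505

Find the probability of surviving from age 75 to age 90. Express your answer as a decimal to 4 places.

Chaining the interval survival probabilities: (1 − 0.166) × (1 − 0.554) × (1 − 0.505).
= 0.834 × 0.446 × 0.495 = 0.184122.

0.1841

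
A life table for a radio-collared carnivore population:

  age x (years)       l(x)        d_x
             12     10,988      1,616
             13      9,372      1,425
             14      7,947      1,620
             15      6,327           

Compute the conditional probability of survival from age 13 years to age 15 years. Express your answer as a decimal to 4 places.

The conditional survival probability is l(15)/l(13) = 6,327/9,372 = 0.675096.

0.6751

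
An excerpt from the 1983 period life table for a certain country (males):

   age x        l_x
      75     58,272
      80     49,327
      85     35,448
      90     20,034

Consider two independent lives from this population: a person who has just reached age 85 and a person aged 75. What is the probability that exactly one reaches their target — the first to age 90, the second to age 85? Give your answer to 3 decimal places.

p₁ = l_90/l_85 = 20,034/35,448 = 0.565166; p₂ = l_85/l_75 = 35,448/58,272 = 0.608320.
P(exactly one) = p₁(1−p₂) + (1−p₁)p₂ = 0.221364 + 0.264518 = 0.485882.

0.486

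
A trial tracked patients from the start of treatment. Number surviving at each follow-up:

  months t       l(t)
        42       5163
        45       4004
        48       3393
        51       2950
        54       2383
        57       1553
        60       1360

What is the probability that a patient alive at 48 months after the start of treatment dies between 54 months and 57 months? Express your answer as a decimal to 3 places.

0.245

This is the probability of reaching 54 but not 57, conditional on being alive at 48: (l(54) − l(57)) / l(48).
= (2383 − 1553) / 3393 = 830 / 3393 = 0.244621.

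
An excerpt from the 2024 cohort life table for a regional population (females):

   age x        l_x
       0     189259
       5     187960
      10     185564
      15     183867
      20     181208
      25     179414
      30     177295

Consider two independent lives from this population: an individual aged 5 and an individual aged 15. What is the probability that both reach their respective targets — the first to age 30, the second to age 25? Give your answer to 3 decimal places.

0.920

p₁ = l_30/l_5 = 177295/187960 = 0.943259; p₂ = l_25/l_15 = 179414/183867 = 0.975781.
P(both) = p₁ × p₂ = 0.943259 × 0.975781 = 0.920414.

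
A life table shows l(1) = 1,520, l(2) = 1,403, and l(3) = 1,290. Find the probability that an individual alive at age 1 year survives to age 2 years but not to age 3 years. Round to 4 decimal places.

0.0743

This is the probability of reaching 2 but not 3, conditional on being alive at 1: (l(2) − l(3)) / l(1).
= (1,403 − 1,290) / 1,520 = 113 / 1,520 = 0.074342.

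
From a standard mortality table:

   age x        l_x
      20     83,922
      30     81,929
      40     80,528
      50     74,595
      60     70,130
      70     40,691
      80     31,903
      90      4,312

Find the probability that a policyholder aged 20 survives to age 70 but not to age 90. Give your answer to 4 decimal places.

0.4335

We want 50|20q20 = (l_70 − l_90)/l_20.
This is the probability of reaching 70 but not 90, conditional on being alive at 20: (l_70 − l_90) / l_20.
= (40,691 − 4,312) / 83,922 = 36,379 / 83,922 = 0.433486.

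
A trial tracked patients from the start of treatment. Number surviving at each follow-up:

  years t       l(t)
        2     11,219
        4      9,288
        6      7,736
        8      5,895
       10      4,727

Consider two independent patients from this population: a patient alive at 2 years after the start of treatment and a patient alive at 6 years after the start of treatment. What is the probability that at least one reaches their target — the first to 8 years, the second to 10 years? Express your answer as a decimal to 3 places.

0.815

p₁ = l(8)/l(2) = 5,895/11,219 = 0.525448; p₂ = l(10)/l(6) = 4,727/7,736 = 0.611039.
P(at least one) = 1 − (1−p₁)(1−p₂) = 1 − 0.474552 × 0.388961 = 0.815418.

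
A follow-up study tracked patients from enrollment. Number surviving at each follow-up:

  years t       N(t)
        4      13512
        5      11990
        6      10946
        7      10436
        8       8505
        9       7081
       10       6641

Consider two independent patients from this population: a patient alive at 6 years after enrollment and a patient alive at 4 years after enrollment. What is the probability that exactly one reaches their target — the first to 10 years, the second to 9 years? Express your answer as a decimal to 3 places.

p₁ = N(10)/N(6) = 6641/10946 = 0.606706; p₂ = N(9)/N(4) = 7081/13512 = 0.524053.
P(exactly one) = p₁(1−p₂) + (1−p₁)p₂ = 0.288760 + 0.206107 = 0.494867.

0.495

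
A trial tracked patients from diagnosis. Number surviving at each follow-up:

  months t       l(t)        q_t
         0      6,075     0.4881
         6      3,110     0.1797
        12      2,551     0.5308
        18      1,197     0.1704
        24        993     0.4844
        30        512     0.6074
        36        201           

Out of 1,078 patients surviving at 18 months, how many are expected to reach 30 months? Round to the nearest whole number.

461

The relevant probability is 512/1,197 = 0.427736.
Expected number = 1,078 × 0.427736 = 461.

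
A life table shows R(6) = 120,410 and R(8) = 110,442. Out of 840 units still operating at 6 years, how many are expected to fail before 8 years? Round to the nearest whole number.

70

The relevant probability is 1 − 110,442/120,410 = 0.082784.
Expected number = 840 × 0.082784 = 70.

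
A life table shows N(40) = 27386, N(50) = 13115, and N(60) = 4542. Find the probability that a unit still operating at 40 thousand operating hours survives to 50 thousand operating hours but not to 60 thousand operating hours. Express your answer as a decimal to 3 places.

This is the probability of reaching 50 but not 60, conditional on being operational at 40: (N(50) − N(60)) / N(40).
= (13115 − 4542) / 27386 = 8573 / 27386 = 0.313043.

0.313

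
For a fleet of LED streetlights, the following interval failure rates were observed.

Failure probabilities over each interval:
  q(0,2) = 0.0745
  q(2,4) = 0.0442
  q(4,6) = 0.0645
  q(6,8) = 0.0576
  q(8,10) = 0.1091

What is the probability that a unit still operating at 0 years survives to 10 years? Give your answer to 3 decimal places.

The overall survival probability is (1 − 0.0745) × (1 − 0.0442) × (1 − 0.0645) × (1 − 0.0576) × (1 − 0.1091).
= 0.9255 × 0.9558 × 0.9355 × 0.9424 × 0.8909 = 0.694787.

0.695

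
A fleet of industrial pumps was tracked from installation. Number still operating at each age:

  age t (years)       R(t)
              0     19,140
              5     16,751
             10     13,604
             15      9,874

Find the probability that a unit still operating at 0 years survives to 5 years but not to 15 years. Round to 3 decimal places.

This is the probability of reaching 5 but not 15, conditional on being operational at 0: (R(5) − R(15)) / R(0).
= (16,751 − 9,874) / 19,140 = 6,877 / 19,140 = 0.359300.

0.359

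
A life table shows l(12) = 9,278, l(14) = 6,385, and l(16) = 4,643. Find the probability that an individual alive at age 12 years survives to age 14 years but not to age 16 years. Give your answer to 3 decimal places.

This is the probability of reaching 14 but not 16, conditional on being alive at 12: (l(14) − l(16)) / l(12).
= (6,385 − 4,643) / 9,278 = 1,742 / 9,278 = 0.187756.

0.188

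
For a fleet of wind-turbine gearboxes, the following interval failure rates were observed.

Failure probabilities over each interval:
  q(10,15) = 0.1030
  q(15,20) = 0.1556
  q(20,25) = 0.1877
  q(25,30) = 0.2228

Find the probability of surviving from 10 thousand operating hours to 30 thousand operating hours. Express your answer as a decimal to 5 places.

Chaining the interval survival probabilities: (1 − 0.1030) × (1 − 0.1556) × (1 − 0.1877) × (1 − 0.2228).
= 0.8970 × 0.8444 × 0.8123 × 0.7772 = 0.478178.

0.47818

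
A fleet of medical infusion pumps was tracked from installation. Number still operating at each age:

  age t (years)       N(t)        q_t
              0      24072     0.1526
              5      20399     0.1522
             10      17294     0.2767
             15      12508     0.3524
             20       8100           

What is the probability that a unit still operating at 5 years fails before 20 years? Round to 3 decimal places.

0.603

P(fail before 20 | operational at 5) = 1 − N(20)/N(5) = 1 − 8100/20399 = (12299)/20399 = 0.602922.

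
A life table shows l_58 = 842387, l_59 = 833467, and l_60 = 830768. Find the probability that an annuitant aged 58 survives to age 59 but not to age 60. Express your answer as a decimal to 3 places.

We want 1|1q58 = (l_59 − l_60)/l_58.
This is the probability of reaching 59 but not 60, conditional on being alive at 58: (l_59 − l_60) / l_58.
= (833467 − 830768) / 842387 = 2699 / 842387 = 0.003204.

0.003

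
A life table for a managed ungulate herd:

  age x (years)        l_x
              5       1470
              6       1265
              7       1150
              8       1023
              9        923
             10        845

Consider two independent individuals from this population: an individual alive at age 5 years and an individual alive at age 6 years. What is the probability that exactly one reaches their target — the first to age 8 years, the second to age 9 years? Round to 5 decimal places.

0.41002

p₁ = l_8/l_5 = 1023/1470 = 0.695918; p₂ = l_9/l_6 = 923/1265 = 0.729644.
P(exactly one) = p₁(1−p₂) + (1−p₁)p₂ = 0.188146 + 0.221872 = 0.410017.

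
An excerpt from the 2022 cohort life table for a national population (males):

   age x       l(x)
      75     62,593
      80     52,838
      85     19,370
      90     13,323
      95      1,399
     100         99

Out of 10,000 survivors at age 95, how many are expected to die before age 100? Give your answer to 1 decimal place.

9292.4

The relevant probability is 1 − 99/1,399 = 0.929235.
Expected number = 10,000 × 0.929235 = 9292.4.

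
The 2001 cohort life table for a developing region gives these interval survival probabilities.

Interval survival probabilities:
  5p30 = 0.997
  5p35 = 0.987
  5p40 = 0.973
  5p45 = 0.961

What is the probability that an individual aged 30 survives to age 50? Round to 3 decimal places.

Survival from 30 to 50 is the product of surviving each interval: 0.997 × 0.987 × 0.973 × 0.961.
= 0.920129.

0.920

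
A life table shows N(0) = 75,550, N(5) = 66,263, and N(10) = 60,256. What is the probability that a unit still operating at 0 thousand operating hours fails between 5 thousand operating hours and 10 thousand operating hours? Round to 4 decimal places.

This is the probability of reaching 5 but not 10, conditional on being operational at 0: (N(5) − N(10)) / N(0).
= (66,263 − 60,256) / 75,550 = 6,007 / 75,550 = 0.079510.

0.0795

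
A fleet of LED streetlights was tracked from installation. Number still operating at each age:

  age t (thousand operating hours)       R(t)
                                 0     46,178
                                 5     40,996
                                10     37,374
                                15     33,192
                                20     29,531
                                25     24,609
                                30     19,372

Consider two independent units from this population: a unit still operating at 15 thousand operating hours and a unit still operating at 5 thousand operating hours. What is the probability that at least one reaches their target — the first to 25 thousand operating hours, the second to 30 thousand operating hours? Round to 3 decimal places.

p₁ = R(25)/R(15) = 24,609/33,192 = 0.741414; p₂ = R(30)/R(5) = 19,372/40,996 = 0.472534.
P(at least one) = 1 − (1−p₁)(1−p₂) = 1 − 0.258586 × 0.527466 = 0.863605.

0.864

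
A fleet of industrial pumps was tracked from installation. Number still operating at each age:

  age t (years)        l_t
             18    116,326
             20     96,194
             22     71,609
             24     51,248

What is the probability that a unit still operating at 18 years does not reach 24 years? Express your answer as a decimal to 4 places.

0.5594

P(fail before 24 | operational at 18) = 1 − l_24/l_18 = 1 − 51,248/116,326 = (65,078)/116,326 = 0.559445.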